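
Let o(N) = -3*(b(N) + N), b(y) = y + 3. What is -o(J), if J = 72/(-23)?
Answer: -225/23 ≈ -9.7826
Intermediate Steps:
b(y) = 3 + y
J = -72/23 (J = 72*(-1/23) = -72/23 ≈ -3.1304)
o(N) = -9 - 6*N (o(N) = -3*((3 + N) + N) = -3*(3 + 2*N) = -9 - 6*N)
-o(J) = -(-9 - 6*(-72/23)) = -(-9 + 432/23) = -1*225/23 = -225/23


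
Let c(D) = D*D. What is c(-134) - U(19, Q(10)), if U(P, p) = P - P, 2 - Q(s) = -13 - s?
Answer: 17956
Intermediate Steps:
c(D) = D²
Q(s) = 15 + s (Q(s) = 2 - (-13 - s) = 2 + (13 + s) = 15 + s)
U(P, p) = 0
c(-134) - U(19, Q(10)) = (-134)² - 1*0 = 17956 + 0 = 17956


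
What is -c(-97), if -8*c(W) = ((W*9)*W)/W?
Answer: -873/8 ≈ -109.13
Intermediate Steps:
c(W) = -9*W/8 (c(W) = -(W*9)*W/(8*W) = -(9*W)*W/(8*W) = -9*W**2/(8*W) = -9*W/8)
-c(-97) = -(-9)*(-97)/8 = -1*873/8 = -873/8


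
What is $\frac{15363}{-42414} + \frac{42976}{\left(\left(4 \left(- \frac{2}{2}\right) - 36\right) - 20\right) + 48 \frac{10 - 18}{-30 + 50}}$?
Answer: $- \frac{760000339}{1399662} \approx -542.99$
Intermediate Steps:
$\frac{15363}{-42414} + \frac{42976}{\left(\left(4 \left(- \frac{2}{2}\right) - 36\right) - 20\right) + 48 \frac{10 - 18}{-30 + 50}} = 15363 \left(- \frac{1}{42414}\right) + \frac{42976}{\left(\left(4 \left(\left(-2\right) \frac{1}{2}\right) - 36\right) - 20\right) + 48 \left(- \frac{8}{20}\right)} = - \frac{5121}{14138} + \frac{42976}{\left(\left(4 \left(-1\right) - 36\right) - 20\right) + 48 \left(\left(-8\right) \frac{1}{20}\right)} = - \frac{5121}{14138} + \frac{42976}{\left(\left(-4 - 36\right) - 20\right) + 48 \left(- \frac{2}{5}\right)} = - \frac{5121}{14138} + \frac{42976}{\left(-40 - 20\right) - \frac{96}{5}} = - \frac{5121}{14138} + \frac{42976}{-60 - \frac{96}{5}} = - \frac{5121}{14138} + \frac{42976}{- \frac{396}{5}} = - \frac{5121}{14138} + 42976 \left(- \frac{5}{396}\right) = - \frac{5121}{14138} - \frac{53720}{99} = - \frac{760000339}{1399662}$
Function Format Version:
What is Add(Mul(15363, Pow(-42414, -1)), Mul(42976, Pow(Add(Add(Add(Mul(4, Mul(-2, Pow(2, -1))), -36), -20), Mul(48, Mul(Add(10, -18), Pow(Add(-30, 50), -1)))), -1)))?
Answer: Rational(-760000339, 1399662) ≈ -542.99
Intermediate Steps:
Add(Mul(15363, Pow(-42414, -1)), Mul(42976, Pow(Add(Add(Add(Mul(4, Mul(-2, Pow(2, -1))), -36), -20), Mul(48, Mul(Add(10, -18), Pow(Add(-30, 50), -1)))), -1))) = Add(Mul(15363, Rational(-1, 42414)), Mul(42976, Pow(Add(Add(Add(Mul(4, Mul(-2, Rational(1, 2))), -36), -20), Mul(48, Mul(-8, Pow(20, -1)))), -1))) = Add(Rational(-5121, 14138), Mul(42976, Pow(Add(Add(Add(Mul(4, -1), -36), -20), Mul(48, Mul(-8, Rational(1, 20)))), -1))) = Add(Rational(-5121, 14138), Mul(42976, Pow(Add(Add(Add(-4, -36), -20), Mul(48, Rational(-2, 5))), -1))) = Add(Rational(-5121, 14138), Mul(42976, Pow(Add(Add(-40, -20), Rational(-96, 5)), -1))) = Add(Rational(-5121, 14138), Mul(42976, Pow(Add(-60, Rational(-96, 5)), -1))) = Add(Rational(-5121, 14138), Mul(42976, Pow(Rational(-396, 5), -1))) = Add(Rational(-5121, 14138), Mul(42976, Rational(-5, 396))) = Add(Rational(-5121, 14138), Rational(-53720, 99)) = Rational(-760000339, 1399662)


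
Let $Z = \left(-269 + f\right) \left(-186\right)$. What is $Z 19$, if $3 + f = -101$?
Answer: $1318182$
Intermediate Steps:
$f = -104$ ($f = -3 - 101 = -104$)
$Z = 69378$ ($Z = \left(-269 - 104\right) \left(-186\right) = \left(-373\right) \left(-186\right) = 69378$)
$Z 19 = 69378 \cdot 19 = 1318182$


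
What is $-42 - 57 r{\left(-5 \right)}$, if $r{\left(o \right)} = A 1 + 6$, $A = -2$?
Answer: $-270$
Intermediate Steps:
$r{\left(o \right)} = 4$ ($r{\left(o \right)} = \left(-2\right) 1 + 6 = -2 + 6 = 4$)
$-42 - 57 r{\left(-5 \right)} = -42 - 228 = -270$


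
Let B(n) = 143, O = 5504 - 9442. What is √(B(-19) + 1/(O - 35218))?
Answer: √54811616223/19578 ≈ 11.958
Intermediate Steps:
O = -3938
√(B(-19) + 1/(O - 35218)) = √(143 + 1/(-3938 - 35218)) = √(143 + 1/(-39156)) = √(143 - 1/39156) = √(5599307/39156) = √54811616223/19578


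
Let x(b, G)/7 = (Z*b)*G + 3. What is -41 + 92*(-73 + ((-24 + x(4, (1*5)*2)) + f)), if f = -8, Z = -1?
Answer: -33529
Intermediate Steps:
x(b, G) = 21 - 7*G*b (x(b, G) = 7*((-b)*G + 3) = 7*(-G*b + 3) = 7*(3 - G*b) = 21 - 7*G*b)
-41 + 92*(-73 + ((-24 + x(4, (1*5)*2)) + f)) = -41 + 92*(-73 + ((-24 + (21 - 7*(1*5)*2*4)) - 8)) = -41 + 92*(-73 + ((-24 + (21 - 7*5*2*4)) - 8)) = -41 + 92*(-73 + ((-24 + (21 - 7*10*4)) - 8)) = -41 + 92*(-73 + ((-24 + (21 - 280)) - 8)) = -41 + 92*(-73 + ((-24 - 259) - 8)) = -41 + 92*(-73 + (-283 - 8)) = -41 + 92*(-73 - 291) = -41 + 92*(-364) = -41 - 33488 = -33529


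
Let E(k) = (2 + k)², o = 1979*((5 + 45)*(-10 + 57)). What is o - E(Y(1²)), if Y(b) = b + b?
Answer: 4650634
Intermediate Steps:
o = 4650650 (o = 1979*(50*47) = 1979*2350 = 4650650)
Y(b) = 2*b
o - E(Y(1²)) = 4650650 - (2 + 2*1²)² = 4650650 - (2 + 2*1)² = 4650650 - (2 + 2)² = 4650650 - 1*4² = 4650650 - 1*16 = 4650650 - 16 = 4650634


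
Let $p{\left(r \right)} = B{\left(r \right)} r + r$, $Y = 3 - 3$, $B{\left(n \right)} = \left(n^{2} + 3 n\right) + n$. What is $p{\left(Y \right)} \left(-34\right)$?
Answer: $0$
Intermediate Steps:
$B{\left(n \right)} = n^{2} + 4 n$
$Y = 0$ ($Y = 3 - 3 = 0$)
$p{\left(r \right)} = r + r^{2} \left(4 + r\right)$ ($p{\left(r \right)} = r \left(4 + r\right) r + r = r^{2} \left(4 + r\right) + r = r + r^{2} \left(4 + r\right)$)
$p{\left(Y \right)} \left(-34\right) = 0 \left(1 + 0 \left(4 + 0\right)\right) \left(-34\right) = 0 \left(1 + 0 \cdot 4\right) \left(-34\right) = 0 \left(1 + 0\right) \left(-34\right) = 0 \cdot 1 \left(-34\right) = 0 \left(-34\right) = 0$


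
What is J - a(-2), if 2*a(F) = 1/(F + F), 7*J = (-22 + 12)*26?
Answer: -2073/56 ≈ -37.018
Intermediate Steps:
J = -260/7 (J = ((-22 + 12)*26)/7 = (-10*26)/7 = (1/7)*(-260) = -260/7 ≈ -37.143)
a(F) = 1/(4*F) (a(F) = 1/(2*(F + F)) = 1/(2*((2*F))) = (1/(2*F))/2 = 1/(4*F))
J - a(-2) = -260/7 - 1/(4*(-2)) = -260/7 - (-1)/(4*2) = -260/7 - 1*(-1/8) = -260/7 + 1/8 = -2073/56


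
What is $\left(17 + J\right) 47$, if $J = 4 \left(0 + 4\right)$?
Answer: $1551$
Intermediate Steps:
$J = 16$ ($J = 4 \cdot 4 = 16$)
$\left(17 + J\right) 47 = \left(17 + 16\right) 47 = 33 \cdot 47 = 1551$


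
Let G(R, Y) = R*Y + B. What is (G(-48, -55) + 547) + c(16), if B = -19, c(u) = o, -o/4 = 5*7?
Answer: 3028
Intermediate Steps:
o = -140 (o = -20*7 = -4*35 = -140)
c(u) = -140
G(R, Y) = -19 + R*Y (G(R, Y) = R*Y - 19 = -19 + R*Y)
(G(-48, -55) + 547) + c(16) = ((-19 - 48*(-55)) + 547) - 140 = ((-19 + 2640) + 547) - 140 = (2621 + 547) - 140 = 3168 - 140 = 3028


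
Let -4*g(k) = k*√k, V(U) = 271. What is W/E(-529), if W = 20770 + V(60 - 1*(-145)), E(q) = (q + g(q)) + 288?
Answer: -81134096/148965185 - 1024023388*I/148965185 ≈ -0.54465 - 6.8742*I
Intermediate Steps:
g(k) = -k^(3/2)/4 (g(k) = -k*√k/4 = -k^(3/2)/4)
E(q) = 288 + q - q^(3/2)/4 (E(q) = (q - q^(3/2)/4) + 288 = 288 + q - q^(3/2)/4)
W = 21041 (W = 20770 + 271 = 21041)
W/E(-529) = 21041/(288 - 529 - (-12167)*I/4) = 21041/(288 - 529 + 12167*I/4) = 21041/(-241 + 12167*I/4) = 21041*(16*(-241 - 12167*I/4)/148965185) = 336656*(-241 - 12167*I/4)/148965185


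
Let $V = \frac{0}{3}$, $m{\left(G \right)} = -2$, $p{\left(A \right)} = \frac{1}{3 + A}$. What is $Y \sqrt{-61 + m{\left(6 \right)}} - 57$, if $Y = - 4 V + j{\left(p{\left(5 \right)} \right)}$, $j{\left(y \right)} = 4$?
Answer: $-57 + 12 i \sqrt{7} \approx -57.0 + 31.749 i$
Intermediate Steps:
$V = 0$ ($V = 0 \cdot \frac{1}{3} = 0$)
$Y = 4$ ($Y = \left(-4\right) 0 + 4 = 0 + 4 = 4$)
$Y \sqrt{-61 + m{\left(6 \right)}} - 57 = 4 \sqrt{-61 - 2} - 57 = 4 \sqrt{-63} - 57 = 4 \cdot 3 i \sqrt{7} - 57 = 12 i \sqrt{7} - 57 = -57 + 12 i \sqrt{7}$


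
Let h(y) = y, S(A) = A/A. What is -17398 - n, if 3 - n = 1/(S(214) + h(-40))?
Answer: -678640/39 ≈ -17401.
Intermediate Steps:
S(A) = 1
n = 118/39 (n = 3 - 1/(1 - 40) = 3 - 1/(-39) = 3 - 1*(-1/39) = 3 + 1/39 = 118/39 ≈ 3.0256)
-17398 - n = -17398 - 1*118/39 = -17398 - 118/39 = -678640/39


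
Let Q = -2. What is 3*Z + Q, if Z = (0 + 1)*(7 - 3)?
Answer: 10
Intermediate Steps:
Z = 4 (Z = 1*4 = 4)
3*Z + Q = 3*4 - 2 = 12 - 2 = 10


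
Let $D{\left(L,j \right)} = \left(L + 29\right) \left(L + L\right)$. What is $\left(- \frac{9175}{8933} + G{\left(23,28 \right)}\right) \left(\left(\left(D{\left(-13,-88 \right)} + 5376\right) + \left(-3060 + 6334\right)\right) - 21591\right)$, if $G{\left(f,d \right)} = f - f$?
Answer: $\frac{122550475}{8933} \approx 13719.0$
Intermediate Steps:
$G{\left(f,d \right)} = 0$
$D{\left(L,j \right)} = 2 L \left(29 + L\right)$ ($D{\left(L,j \right)} = \left(29 + L\right) 2 L = 2 L \left(29 + L\right)$)
$\left(- \frac{9175}{8933} + G{\left(23,28 \right)}\right) \left(\left(\left(D{\left(-13,-88 \right)} + 5376\right) + \left(-3060 + 6334\right)\right) - 21591\right) = \left(- \frac{9175}{8933} + 0\right) \left(\left(\left(2 \left(-13\right) \left(29 - 13\right) + 5376\right) + \left(-3060 + 6334\right)\right) - 21591\right) = \left(\left(-9175\right) \frac{1}{8933} + 0\right) \left(\left(\left(2 \left(-13\right) 16 + 5376\right) + 3274\right) - 21591\right) = \left(- \frac{9175}{8933} + 0\right) \left(\left(\left(-416 + 5376\right) + 3274\right) - 21591\right) = - \frac{9175 \left(\left(4960 + 3274\right) - 21591\right)}{8933} = - \frac{9175 \left(8234 - 21591\right)}{8933} = \left(- \frac{9175}{8933}\right) \left(-13357\right) = \frac{122550475}{8933}$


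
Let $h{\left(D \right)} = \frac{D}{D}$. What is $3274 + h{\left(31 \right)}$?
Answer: $3275$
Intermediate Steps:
$h{\left(D \right)} = 1$
$3274 + h{\left(31 \right)} = 3274 + 1 = 3275$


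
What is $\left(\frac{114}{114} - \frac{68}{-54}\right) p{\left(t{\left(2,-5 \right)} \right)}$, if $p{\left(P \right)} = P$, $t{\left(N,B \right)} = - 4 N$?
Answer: $- \frac{488}{27} \approx -18.074$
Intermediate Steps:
$\left(\frac{114}{114} - \frac{68}{-54}\right) p{\left(t{\left(2,-5 \right)} \right)} = \left(\frac{114}{114} - \frac{68}{-54}\right) \left(\left(-4\right) 2\right) = \left(114 \cdot \frac{1}{114} - - \frac{34}{27}\right) \left(-8\right) = \left(1 + \frac{34}{27}\right) \left(-8\right) = \frac{61}{27} \left(-8\right) = - \frac{488}{27}$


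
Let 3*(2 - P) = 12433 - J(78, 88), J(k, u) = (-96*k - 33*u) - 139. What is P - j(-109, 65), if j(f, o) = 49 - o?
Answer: -22910/3 ≈ -7636.7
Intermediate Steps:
J(k, u) = -139 - 96*k - 33*u
P = -22958/3 (P = 2 - (12433 - (-139 - 96*78 - 33*88))/3 = 2 - (12433 - (-139 - 7488 - 2904))/3 = 2 - (12433 - 1*(-10531))/3 = 2 - (12433 + 10531)/3 = 2 - 1/3*22964 = 2 - 22964/3 = -22958/3 ≈ -7652.7)
P - j(-109, 65) = -22958/3 - (49 - 1*65) = -22958/3 - (49 - 65) = -22958/3 - 1*(-16) = -22958/3 + 16 = -22910/3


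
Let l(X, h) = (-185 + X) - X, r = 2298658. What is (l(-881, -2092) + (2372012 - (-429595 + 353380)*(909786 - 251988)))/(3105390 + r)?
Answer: 50136446397/5404048 ≈ 9277.6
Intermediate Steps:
l(X, h) = -185
(l(-881, -2092) + (2372012 - (-429595 + 353380)*(909786 - 251988)))/(3105390 + r) = (-185 + (2372012 - (-429595 + 353380)*(909786 - 251988)))/(3105390 + 2298658) = (-185 + (2372012 - (-76215)*657798))/5404048 = (-185 + (2372012 - 1*(-50134074570)))*(1/5404048) = (-185 + (2372012 + 50134074570))*(1/5404048) = (-185 + 50136446582)*(1/5404048) = 50136446397*(1/5404048) = 50136446397/5404048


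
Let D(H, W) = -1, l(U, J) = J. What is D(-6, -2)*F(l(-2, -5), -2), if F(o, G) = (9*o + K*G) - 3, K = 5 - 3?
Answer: 52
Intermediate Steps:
K = 2
F(o, G) = -3 + 2*G + 9*o (F(o, G) = (9*o + 2*G) - 3 = (2*G + 9*o) - 3 = -3 + 2*G + 9*o)
D(-6, -2)*F(l(-2, -5), -2) = -(-3 + 2*(-2) + 9*(-5)) = -(-3 - 4 - 45) = -1*(-52) = 52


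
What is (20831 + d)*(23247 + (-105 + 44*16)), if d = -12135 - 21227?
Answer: -298814226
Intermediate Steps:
d = -33362
(20831 + d)*(23247 + (-105 + 44*16)) = (20831 - 33362)*(23247 + (-105 + 44*16)) = -12531*(23247 + (-105 + 704)) = -12531*(23247 + 599) = -12531*23846 = -298814226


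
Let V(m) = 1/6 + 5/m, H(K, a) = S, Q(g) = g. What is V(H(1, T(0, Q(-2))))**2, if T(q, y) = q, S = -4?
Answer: 169/144 ≈ 1.1736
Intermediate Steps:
H(K, a) = -4
V(m) = 1/6 + 5/m (V(m) = 1*(1/6) + 5/m = 1/6 + 5/m)
V(H(1, T(0, Q(-2))))**2 = ((1/6)*(30 - 4)/(-4))**2 = ((1/6)*(-1/4)*26)**2 = (-13/12)**2 = 169/144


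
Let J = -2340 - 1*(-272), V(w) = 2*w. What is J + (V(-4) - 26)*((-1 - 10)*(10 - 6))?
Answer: -572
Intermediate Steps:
J = -2068 (J = -2340 + 272 = -2068)
J + (V(-4) - 26)*((-1 - 10)*(10 - 6)) = -2068 + (2*(-4) - 26)*((-1 - 10)*(10 - 6)) = -2068 + (-8 - 26)*(-11*4) = -2068 - 34*(-44) = -2068 + 1496 = -572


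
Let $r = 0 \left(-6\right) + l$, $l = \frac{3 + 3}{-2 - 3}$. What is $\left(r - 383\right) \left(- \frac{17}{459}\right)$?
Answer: $\frac{1921}{135} \approx 14.23$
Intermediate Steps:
$l = - \frac{6}{5}$ ($l = \frac{6}{-5} = 6 \left(- \frac{1}{5}\right) = - \frac{6}{5} \approx -1.2$)
$r = - \frac{6}{5}$ ($r = 0 \left(-6\right) - \frac{6}{5} = 0 - \frac{6}{5} = - \frac{6}{5} \approx -1.2$)
$\left(r - 383\right) \left(- \frac{17}{459}\right) = \left(- \frac{6}{5} - 383\right) \left(- \frac{17}{459}\right) = - \frac{1921 \left(\left(-17\right) \frac{1}{459}\right)}{5} = \left(- \frac{1921}{5}\right) \left(- \frac{1}{27}\right) = \frac{1921}{135}$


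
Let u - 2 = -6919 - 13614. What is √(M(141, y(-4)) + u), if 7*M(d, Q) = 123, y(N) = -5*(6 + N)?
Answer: I*√1005158/7 ≈ 143.23*I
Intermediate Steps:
y(N) = -30 - 5*N
M(d, Q) = 123/7 (M(d, Q) = (⅐)*123 = 123/7)
u = -20531 (u = 2 + (-6919 - 13614) = 2 - 20533 = -20531)
√(M(141, y(-4)) + u) = √(123/7 - 20531) = √(-143594/7) = I*√1005158/7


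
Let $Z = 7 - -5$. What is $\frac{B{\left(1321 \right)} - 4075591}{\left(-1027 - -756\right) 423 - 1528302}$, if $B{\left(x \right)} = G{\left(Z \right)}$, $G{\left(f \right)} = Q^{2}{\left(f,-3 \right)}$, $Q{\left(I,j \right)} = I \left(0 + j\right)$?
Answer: $\frac{814859}{328587} \approx 2.4799$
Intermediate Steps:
$Q{\left(I,j \right)} = I j$
$Z = 12$ ($Z = 7 + 5 = 12$)
$G{\left(f \right)} = 9 f^{2}$ ($G{\left(f \right)} = \left(f \left(-3\right)\right)^{2} = \left(- 3 f\right)^{2} = 9 f^{2}$)
$B{\left(x \right)} = 1296$ ($B{\left(x \right)} = 9 \cdot 12^{2} = 9 \cdot 144 = 1296$)
$\frac{B{\left(1321 \right)} - 4075591}{\left(-1027 - -756\right) 423 - 1528302} = \frac{1296 - 4075591}{\left(-1027 - -756\right) 423 - 1528302} = - \frac{4074295}{\left(-1027 + 756\right) 423 - 1528302} = - \frac{4074295}{\left(-271\right) 423 - 1528302} = - \frac{4074295}{-114633 - 1528302} = - \frac{4074295}{-1642935} = \left(-4074295\right) \left(- \frac{1}{1642935}\right) = \frac{814859}{328587}$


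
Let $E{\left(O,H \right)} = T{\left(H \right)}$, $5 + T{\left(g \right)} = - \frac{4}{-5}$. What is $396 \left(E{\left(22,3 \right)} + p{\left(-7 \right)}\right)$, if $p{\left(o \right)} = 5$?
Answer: $\frac{1584}{5} \approx 316.8$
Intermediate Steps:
$T{\left(g \right)} = - \frac{21}{5}$ ($T{\left(g \right)} = -5 - \frac{4}{-5} = -5 - - \frac{4}{5} = -5 + \frac{4}{5} = - \frac{21}{5}$)
$E{\left(O,H \right)} = - \frac{21}{5}$
$396 \left(E{\left(22,3 \right)} + p{\left(-7 \right)}\right) = 396 \left(- \frac{21}{5} + 5\right) = 396 \cdot \frac{4}{5} = \frac{1584}{5}$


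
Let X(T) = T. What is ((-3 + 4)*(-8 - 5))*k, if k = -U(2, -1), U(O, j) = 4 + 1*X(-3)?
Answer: 13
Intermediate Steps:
U(O, j) = 1 (U(O, j) = 4 + 1*(-3) = 4 - 3 = 1)
k = -1 (k = -1*1 = -1)
((-3 + 4)*(-8 - 5))*k = ((-3 + 4)*(-8 - 5))*(-1) = (1*(-13))*(-1) = -13*(-1) = 13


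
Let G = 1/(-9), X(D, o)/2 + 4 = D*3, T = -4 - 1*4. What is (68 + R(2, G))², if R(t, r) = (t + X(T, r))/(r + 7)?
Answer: 3478225/961 ≈ 3619.4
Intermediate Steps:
T = -8 (T = -4 - 4 = -8)
X(D, o) = -8 + 6*D (X(D, o) = -8 + 2*(D*3) = -8 + 2*(3*D) = -8 + 6*D)
G = -⅑ ≈ -0.11111
R(t, r) = (-56 + t)/(7 + r) (R(t, r) = (t + (-8 + 6*(-8)))/(r + 7) = (t + (-8 - 48))/(7 + r) = (t - 56)/(7 + r) = (-56 + t)/(7 + r))
(68 + R(2, G))² = (68 + (-56 + 2)/(7 - ⅑))² = (68 - 54/(62/9))² = (68 + (9/62)*(-54))² = (68 - 243/31)² = (1865/31)² = 3478225/961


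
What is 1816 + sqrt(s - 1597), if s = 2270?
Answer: 1816 + sqrt(673) ≈ 1841.9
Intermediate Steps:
1816 + sqrt(s - 1597) = 1816 + sqrt(2270 - 1597) = 1816 + sqrt(673)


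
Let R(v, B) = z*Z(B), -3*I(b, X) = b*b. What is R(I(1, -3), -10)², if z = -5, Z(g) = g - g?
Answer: 0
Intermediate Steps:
Z(g) = 0
I(b, X) = -b²/3 (I(b, X) = -b*b/3 = -b²/3)
R(v, B) = 0 (R(v, B) = -5*0 = 0)
R(I(1, -3), -10)² = 0² = 0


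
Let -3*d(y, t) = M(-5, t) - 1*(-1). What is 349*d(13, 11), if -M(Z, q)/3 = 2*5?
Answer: 10121/3 ≈ 3373.7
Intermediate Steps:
M(Z, q) = -30 (M(Z, q) = -6*5 = -3*10 = -30)
d(y, t) = 29/3 (d(y, t) = -(-30 - 1*(-1))/3 = -(-30 + 1)/3 = -⅓*(-29) = 29/3)
349*d(13, 11) = 349*(29/3) = 10121/3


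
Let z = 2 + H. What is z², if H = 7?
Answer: 81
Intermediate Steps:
z = 9 (z = 2 + 7 = 9)
z² = 9² = 81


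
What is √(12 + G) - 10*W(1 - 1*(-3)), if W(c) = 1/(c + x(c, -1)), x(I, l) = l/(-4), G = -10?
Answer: -40/17 + √2 ≈ -0.93873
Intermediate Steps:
x(I, l) = -l/4 (x(I, l) = l*(-¼) = -l/4)
W(c) = 1/(¼ + c) (W(c) = 1/(c - ¼*(-1)) = 1/(c + ¼) = 1/(¼ + c))
√(12 + G) - 10*W(1 - 1*(-3)) = √(12 - 10) - 40/(1 + 4*(1 - 1*(-3))) = √2 - 40/(1 + 4*(1 + 3)) = √2 - 40/(1 + 4*4) = √2 - 40/(1 + 16) = √2 - 40/17 = -40/17 + √2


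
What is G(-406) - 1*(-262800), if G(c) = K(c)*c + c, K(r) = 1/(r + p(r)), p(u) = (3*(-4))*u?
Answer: 2886333/11 ≈ 2.6239e+5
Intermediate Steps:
p(u) = -12*u
K(r) = -1/(11*r) (K(r) = 1/(r - 12*r) = 1/(-11*r) = -1/(11*r))
G(c) = -1/11 + c (G(c) = (-1/(11*c))*c + c = -1/11 + c)
G(-406) - 1*(-262800) = (-1/11 - 406) - 1*(-262800) = -4467/11 + 262800 = 2886333/11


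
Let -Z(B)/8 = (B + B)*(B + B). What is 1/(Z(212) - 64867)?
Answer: -1/1503075 ≈ -6.6530e-7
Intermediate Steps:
Z(B) = -32*B**2 (Z(B) = -8*(B + B)*(B + B) = -8*2*B*2*B = -32*B**2)
1/(Z(212) - 64867) = 1/(-32*212**2 - 64867) = 1/(-32*44944 - 64867) = 1/(-1438208 - 64867) = 1/(-1503075) = -1/1503075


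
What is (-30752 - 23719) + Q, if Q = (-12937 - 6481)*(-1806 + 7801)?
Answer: -116465381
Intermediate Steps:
Q = -116410910 (Q = -19418*5995 = -116410910)
(-30752 - 23719) + Q = (-30752 - 23719) - 116410910 = -54471 - 116410910 = -116465381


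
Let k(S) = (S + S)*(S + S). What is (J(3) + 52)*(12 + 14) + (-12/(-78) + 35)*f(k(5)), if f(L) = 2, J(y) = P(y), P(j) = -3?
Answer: 17476/13 ≈ 1344.3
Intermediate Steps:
J(y) = -3
k(S) = 4*S² (k(S) = (2*S)*(2*S) = 4*S²)
(J(3) + 52)*(12 + 14) + (-12/(-78) + 35)*f(k(5)) = (-3 + 52)*(12 + 14) + (-12/(-78) + 35)*2 = 49*26 + (-12*(-1/78) + 35)*2 = 1274 + (2/13 + 35)*2 = 1274 + (457/13)*2 = 1274 + 914/13 = 17476/13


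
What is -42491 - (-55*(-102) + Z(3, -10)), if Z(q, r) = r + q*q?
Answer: -48100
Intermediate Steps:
Z(q, r) = r + q²
-42491 - (-55*(-102) + Z(3, -10)) = -42491 - (-55*(-102) + (-10 + 3²)) = -42491 - (5610 + (-10 + 9)) = -42491 - (5610 - 1) = -42491 - 1*5609 = -42491 - 5609 = -48100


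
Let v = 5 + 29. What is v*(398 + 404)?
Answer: 27268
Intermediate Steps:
v = 34
v*(398 + 404) = 34*(398 + 404) = 34*802 = 27268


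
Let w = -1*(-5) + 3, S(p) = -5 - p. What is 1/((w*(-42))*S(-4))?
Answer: 1/336 ≈ 0.0029762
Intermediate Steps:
w = 8 (w = 5 + 3 = 8)
1/((w*(-42))*S(-4)) = 1/((8*(-42))*(-5 - 1*(-4))) = 1/(-336*(-5 + 4)) = 1/(-336*(-1)) = 1/336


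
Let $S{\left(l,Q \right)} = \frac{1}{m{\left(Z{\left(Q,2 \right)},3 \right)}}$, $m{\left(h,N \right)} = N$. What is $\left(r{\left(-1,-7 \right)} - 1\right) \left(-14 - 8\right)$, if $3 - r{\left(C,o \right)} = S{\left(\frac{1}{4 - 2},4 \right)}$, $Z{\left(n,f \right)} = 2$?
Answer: $- \frac{110}{3} \approx -36.667$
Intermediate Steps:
$S{\left(l,Q \right)} = \frac{1}{3}$
$r{\left(C,o \right)} = \frac{8}{3}$ ($r{\left(C,o \right)} = 3 - \frac{1}{3} = \frac{8}{3}$)
$\left(r{\left(-1,-7 \right)} - 1\right) \left(-14 - 8\right) = \left(\frac{8}{3} - 1\right) \left(-14 - 8\right) = \frac{5 \left(-14 - 8\right)}{3} = \frac{5}{3} \left(-22\right) = - \frac{110}{3}$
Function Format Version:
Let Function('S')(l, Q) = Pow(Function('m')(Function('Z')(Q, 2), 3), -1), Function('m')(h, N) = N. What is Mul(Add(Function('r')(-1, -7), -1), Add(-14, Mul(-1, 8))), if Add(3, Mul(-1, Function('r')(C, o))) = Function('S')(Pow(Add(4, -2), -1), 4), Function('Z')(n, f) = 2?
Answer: Rational(-110, 3) ≈ -36.667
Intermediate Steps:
Function('S')(l, Q) = Rational(1, 3) (Function('S')(l, Q) = Pow(3, -1) = Rational(1, 3))
Function('r')(C, o) = Rational(8, 3) (Function('r')(C, o) = Add(3, Mul(-1, Rational(1, 3))) = Add(3, Rational(-1, 3)) = Rational(8, 3))
Mul(Add(Function('r')(-1, -7), -1), Add(-14, Mul(-1, 8))) = Mul(Add(Rational(8, 3), -1), Add(-14, Mul(-1, 8))) = Mul(Rational(5, 3), Add(-14, -8)) = Mul(Rational(5, 3), -22) = Rational(-110, 3)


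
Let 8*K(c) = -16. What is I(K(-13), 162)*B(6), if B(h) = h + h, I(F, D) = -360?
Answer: -4320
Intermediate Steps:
K(c) = -2 (K(c) = (1/8)*(-16) = -2)
B(h) = 2*h
I(K(-13), 162)*B(6) = -720*6 = -360*12 = -4320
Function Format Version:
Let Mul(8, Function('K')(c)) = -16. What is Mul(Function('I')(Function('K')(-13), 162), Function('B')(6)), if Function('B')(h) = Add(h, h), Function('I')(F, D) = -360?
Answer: -4320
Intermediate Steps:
Function('K')(c) = -2 (Function('K')(c) = Mul(Rational(1, 8), -16) = -2)
Function('B')(h) = Mul(2, h)
Mul(Function('I')(Function('K')(-13), 162), Function('B')(6)) = Mul(-360, Mul(2, 6)) = Mul(-360, 12) = -4320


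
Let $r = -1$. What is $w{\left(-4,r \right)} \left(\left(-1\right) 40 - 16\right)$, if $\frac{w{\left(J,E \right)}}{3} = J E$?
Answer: $-672$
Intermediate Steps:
$w{\left(J,E \right)} = 3 E J$ ($w{\left(J,E \right)} = 3 J E = 3 E J$)
$w{\left(-4,r \right)} \left(\left(-1\right) 40 - 16\right) = 3 \left(-1\right) \left(-4\right) \left(\left(-1\right) 40 - 16\right) = 12 \left(-40 - 16\right) = 12 \left(-56\right) = -672$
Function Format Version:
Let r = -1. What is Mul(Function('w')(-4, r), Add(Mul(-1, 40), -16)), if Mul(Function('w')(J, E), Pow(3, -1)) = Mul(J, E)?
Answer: -672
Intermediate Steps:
Function('w')(J, E) = Mul(3, E, J) (Function('w')(J, E) = Mul(3, Mul(J, E)) = Mul(3, Mul(E, J)) = Mul(3, E, J))
Mul(Function('w')(-4, r), Add(Mul(-1, 40), -16)) = Mul(Mul(3, -1, -4), Add(Mul(-1, 40), -16)) = Mul(12, Add(-40, -16)) = Mul(12, -56) = -672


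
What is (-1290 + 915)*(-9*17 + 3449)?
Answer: -1236000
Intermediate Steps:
(-1290 + 915)*(-9*17 + 3449) = -375*(-153 + 3449) = -375*3296 = -1236000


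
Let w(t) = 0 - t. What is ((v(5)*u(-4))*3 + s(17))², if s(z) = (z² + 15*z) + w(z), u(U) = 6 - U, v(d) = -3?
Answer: 190969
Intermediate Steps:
w(t) = -t
s(z) = z² + 14*z (s(z) = (z² + 15*z) - z = z² + 14*z)
((v(5)*u(-4))*3 + s(17))² = (-3*(6 - 1*(-4))*3 + 17*(14 + 17))² = (-3*(6 + 4)*3 + 17*31)² = (-3*10*3 + 527)² = (-30*3 + 527)² = (-90 + 527)² = 437² = 190969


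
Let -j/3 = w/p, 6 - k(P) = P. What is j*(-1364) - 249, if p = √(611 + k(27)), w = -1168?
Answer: -249 - 2389728*√590/295 ≈ -1.9702e+5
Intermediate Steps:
k(P) = 6 - P
p = √590 (p = √(611 + (6 - 1*27)) = √(611 + (6 - 27)) = √(611 - 21) = √590 ≈ 24.290)
j = 1752*√590/295 (j = -(-3504)/(√590) = -(-3504)*√590/590 = -(-1752)*√590/295 = 1752*√590/295 ≈ 144.26)
j*(-1364) - 249 = (1752*√590/295)*(-1364) - 249 = -2389728*√590/295 - 249 = -249 - 2389728*√590/295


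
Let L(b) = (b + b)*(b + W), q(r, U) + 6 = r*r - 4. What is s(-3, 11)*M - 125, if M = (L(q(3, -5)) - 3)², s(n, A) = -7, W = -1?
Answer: -132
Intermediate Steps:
q(r, U) = -10 + r² (q(r, U) = -6 + (r*r - 4) = -6 + (r² - 4) = -6 + (-4 + r²) = -10 + r²)
L(b) = 2*b*(-1 + b) (L(b) = (b + b)*(b - 1) = (2*b)*(-1 + b) = 2*b*(-1 + b))
M = 1 (M = (2*(-10 + 3²)*(-1 + (-10 + 3²)) - 3)² = (2*(-10 + 9)*(-1 + (-10 + 9)) - 3)² = (2*(-1)*(-1 - 1) - 3)² = (2*(-1)*(-2) - 3)² = (4 - 3)² = 1² = 1)
s(-3, 11)*M - 125 = -7*1 - 125 = -7 - 125 = -132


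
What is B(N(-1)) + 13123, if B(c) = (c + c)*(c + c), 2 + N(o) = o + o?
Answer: 13187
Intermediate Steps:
N(o) = -2 + 2*o (N(o) = -2 + (o + o) = -2 + 2*o)
B(c) = 4*c² (B(c) = (2*c)*(2*c) = 4*c²)
B(N(-1)) + 13123 = 4*(-2 + 2*(-1))² + 13123 = 4*(-2 - 2)² + 13123 = 4*(-4)² + 13123 = 4*16 + 13123 = 64 + 13123 = 13187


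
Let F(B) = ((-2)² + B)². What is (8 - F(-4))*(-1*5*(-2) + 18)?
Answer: 224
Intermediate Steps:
F(B) = (4 + B)²
(8 - F(-4))*(-1*5*(-2) + 18) = (8 - (4 - 4)²)*(-1*5*(-2) + 18) = (8 - 1*0²)*(-5*(-2) + 18) = (8 - 1*0)*(10 + 18) = (8 + 0)*28 = 8*28 = 224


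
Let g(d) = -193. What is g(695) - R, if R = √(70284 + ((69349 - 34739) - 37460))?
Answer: -193 - √67434 ≈ -452.68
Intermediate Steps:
R = √67434 (R = √(70284 + (34610 - 37460)) = √(70284 - 2850) = √67434 ≈ 259.68)
g(695) - R = -193 - √67434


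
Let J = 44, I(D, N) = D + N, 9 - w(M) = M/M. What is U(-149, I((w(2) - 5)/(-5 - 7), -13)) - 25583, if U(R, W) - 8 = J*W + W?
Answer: -104685/4 ≈ -26171.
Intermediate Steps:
w(M) = 8 (w(M) = 9 - M/M = 9 - 1*1 = 9 - 1 = 8)
U(R, W) = 8 + 45*W (U(R, W) = 8 + (44*W + W) = 8 + 45*W)
U(-149, I((w(2) - 5)/(-5 - 7), -13)) - 25583 = (8 + 45*((8 - 5)/(-5 - 7) - 13)) - 25583 = (8 + 45*(3/(-12) - 13)) - 25583 = (8 + 45*(3*(-1/12) - 13)) - 25583 = (8 + 45*(-¼ - 13)) - 25583 = (8 + 45*(-53/4)) - 25583 = (8 - 2385/4) - 25583 = -2353/4 - 25583 = -104685/4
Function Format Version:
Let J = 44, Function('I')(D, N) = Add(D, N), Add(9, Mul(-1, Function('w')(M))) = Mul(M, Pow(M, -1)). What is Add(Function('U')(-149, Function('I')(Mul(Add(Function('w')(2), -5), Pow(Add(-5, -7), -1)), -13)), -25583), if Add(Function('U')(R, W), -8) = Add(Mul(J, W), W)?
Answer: Rational(-104685, 4) ≈ -26171.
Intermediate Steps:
Function('w')(M) = 8 (Function('w')(M) = Add(9, Mul(-1, Mul(M, Pow(M, -1)))) = Add(9, Mul(-1, 1)) = Add(9, -1) = 8)
Function('U')(R, W) = Add(8, Mul(45, W)) (Function('U')(R, W) = Add(8, Add(Mul(44, W), W)) = Add(8, Mul(45, W)))
Add(Function('U')(-149, Function('I')(Mul(Add(Function('w')(2), -5), Pow(Add(-5, -7), -1)), -13)), -25583) = Add(Add(8, Mul(45, Add(Mul(Add(8, -5), Pow(Add(-5, -7), -1)), -13))), -25583) = Add(Add(8, Mul(45, Add(Mul(3, Pow(-12, -1)), -13))), -25583) = Add(Add(8, Mul(45, Add(Mul(3, Rational(-1, 12)), -13))), -25583) = Add(Add(8, Mul(45, Add(Rational(-1, 4), -13))), -25583) = Add(Add(8, Mul(45, Rational(-53, 4))), -25583) = Add(Add(8, Rational(-2385, 4)), -25583) = Add(Rational(-2353, 4), -25583) = Rational(-104685, 4)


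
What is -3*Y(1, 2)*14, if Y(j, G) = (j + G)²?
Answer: -378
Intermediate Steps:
Y(j, G) = (G + j)²
-3*Y(1, 2)*14 = -3*(2 + 1)²*14 = -3*3²*14 = -3*9*14 = -27*14 = -378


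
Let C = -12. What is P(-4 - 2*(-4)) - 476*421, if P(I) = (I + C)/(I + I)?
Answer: -200397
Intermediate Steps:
P(I) = (-12 + I)/(2*I) (P(I) = (I - 12)/(I + I) = (-12 + I)/((2*I)) = (-12 + I)*(1/(2*I)) = (-12 + I)/(2*I))
P(-4 - 2*(-4)) - 476*421 = (-12 + (-4 - 2*(-4)))/(2*(-4 - 2*(-4))) - 476*421 = (-12 + (-4 + 8))/(2*(-4 + 8)) - 200396 = (½)*(-12 + 4)/4 - 200396 = (½)*(¼)*(-8) - 200396 = -1 - 200396 = -200397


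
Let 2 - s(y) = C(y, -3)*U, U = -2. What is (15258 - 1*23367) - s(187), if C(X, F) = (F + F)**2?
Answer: -8183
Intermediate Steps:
C(X, F) = 4*F**2 (C(X, F) = (2*F)**2 = 4*F**2)
s(y) = 74 (s(y) = 2 - 4*(-3)**2*(-2) = 2 - 4*9*(-2) = 2 - 36*(-2) = 2 - 1*(-72) = 2 + 72 = 74)
(15258 - 1*23367) - s(187) = (15258 - 1*23367) - 1*74 = (15258 - 23367) - 74 = -8109 - 74 = -8183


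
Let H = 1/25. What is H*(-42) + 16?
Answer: 358/25 ≈ 14.320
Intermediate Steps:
H = 1/25 ≈ 0.040000
H*(-42) + 16 = (1/25)*(-42) + 16 = -42/25 + 16 = 358/25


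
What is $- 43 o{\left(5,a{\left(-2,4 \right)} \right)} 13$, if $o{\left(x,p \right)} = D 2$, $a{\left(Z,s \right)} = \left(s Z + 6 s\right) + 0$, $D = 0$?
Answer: $0$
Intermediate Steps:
$a{\left(Z,s \right)} = 6 s + Z s$ ($a{\left(Z,s \right)} = \left(Z s + 6 s\right) + 0 = \left(6 s + Z s\right) + 0 = 6 s + Z s$)
$o{\left(x,p \right)} = 0$ ($o{\left(x,p \right)} = 0 \cdot 2 = 0$)
$- 43 o{\left(5,a{\left(-2,4 \right)} \right)} 13 = \left(-43\right) 0 \cdot 13 = 0 \cdot 13 = 0$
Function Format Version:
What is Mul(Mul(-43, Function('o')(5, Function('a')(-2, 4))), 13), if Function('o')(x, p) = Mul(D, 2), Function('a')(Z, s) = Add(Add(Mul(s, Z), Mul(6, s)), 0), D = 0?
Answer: 0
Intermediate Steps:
Function('a')(Z, s) = Add(Mul(6, s), Mul(Z, s)) (Function('a')(Z, s) = Add(Add(Mul(Z, s), Mul(6, s)), 0) = Add(Add(Mul(6, s), Mul(Z, s)), 0) = Add(Mul(6, s), Mul(Z, s)))
Function('o')(x, p) = 0 (Function('o')(x, p) = Mul(0, 2) = 0)
Mul(Mul(-43, Function('o')(5, Function('a')(-2, 4))), 13) = Mul(Mul(-43, 0), 13) = Mul(0, 13) = 0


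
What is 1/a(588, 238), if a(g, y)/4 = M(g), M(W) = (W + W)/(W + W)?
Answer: ¼ ≈ 0.25000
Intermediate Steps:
M(W) = 1 (M(W) = (2*W)/((2*W)) = (2*W)*(1/(2*W)) = 1)
a(g, y) = 4 (a(g, y) = 4*1 = 4)
1/a(588, 238) = 1/4 = ¼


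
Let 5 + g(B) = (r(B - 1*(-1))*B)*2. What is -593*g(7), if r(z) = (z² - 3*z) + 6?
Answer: -378927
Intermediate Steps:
r(z) = 6 + z² - 3*z
g(B) = -5 + 2*B*(3 + (1 + B)² - 3*B) (g(B) = -5 + ((6 + (B - 1*(-1))² - 3*(B - 1*(-1)))*B)*2 = -5 + ((6 + (B + 1)² - 3*(B + 1))*B)*2 = -5 + ((6 + (1 + B)² - 3*(1 + B))*B)*2 = -5 + ((6 + (1 + B)² + (-3 - 3*B))*B)*2 = -5 + ((3 + (1 + B)² - 3*B)*B)*2 = -5 + (B*(3 + (1 + B)² - 3*B))*2 = -5 + 2*B*(3 + (1 + B)² - 3*B))
-593*g(7) = -593*(-5 + 2*7*(3 + (1 + 7)² - 3*7)) = -593*(-5 + 2*7*(3 + 8² - 21)) = -593*(-5 + 2*7*(3 + 64 - 21)) = -593*(-5 + 2*7*46) = -593*(-5 + 644) = -593*639 = -378927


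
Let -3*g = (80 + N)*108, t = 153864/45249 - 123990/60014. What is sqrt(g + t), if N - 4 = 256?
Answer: 3*I*sqrt(278555782926154942581)/452595581 ≈ 110.63*I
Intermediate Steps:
N = 260 (N = 4 + 256 = 260)
t = 603928431/452595581 (t = 153864*(1/45249) - 123990*1/60014 = 51288/15083 - 61995/30007 = 603928431/452595581 ≈ 1.3344)
g = -12240 (g = -(80 + 260)*108/3 = -340*108/3 = -1/3*36720 = -12240)
sqrt(g + t) = sqrt(-12240 + 603928431/452595581) = sqrt(-5539165983009/452595581) = 3*I*sqrt(278555782926154942581)/452595581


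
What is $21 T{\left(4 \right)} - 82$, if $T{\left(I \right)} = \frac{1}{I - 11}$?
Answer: $-85$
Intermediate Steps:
$T{\left(I \right)} = \frac{1}{-11 + I}$
$21 T{\left(4 \right)} - 82 = \frac{21}{-11 + 4} - 82 = \frac{21}{-7} - 82 = 21 \left(- \frac{1}{7}\right) - 82 = -3 - 82 = -85$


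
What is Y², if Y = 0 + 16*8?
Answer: 16384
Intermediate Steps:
Y = 128 (Y = 0 + 128 = 128)
Y² = 128² = 16384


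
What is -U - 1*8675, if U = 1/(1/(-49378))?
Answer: 40703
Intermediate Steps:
U = -49378 (U = 1/(-1/49378) = -49378)
-U - 1*8675 = -1*(-49378) - 1*8675 = 49378 - 8675 = 40703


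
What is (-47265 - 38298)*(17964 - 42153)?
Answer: 2069683407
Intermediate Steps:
(-47265 - 38298)*(17964 - 42153) = -85563*(-24189) = 2069683407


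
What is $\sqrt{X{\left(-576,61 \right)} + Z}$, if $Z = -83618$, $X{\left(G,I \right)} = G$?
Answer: $i \sqrt{84194} \approx 290.16 i$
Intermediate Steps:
$\sqrt{X{\left(-576,61 \right)} + Z} = \sqrt{-576 - 83618} = \sqrt{-84194} = i \sqrt{84194}$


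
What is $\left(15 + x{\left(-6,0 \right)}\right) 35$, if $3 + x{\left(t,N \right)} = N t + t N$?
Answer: $420$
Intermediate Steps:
$x{\left(t,N \right)} = -3 + 2 N t$ ($x{\left(t,N \right)} = -3 + \left(N t + t N\right) = -3 + \left(N t + N t\right) = -3 + 2 N t$)
$\left(15 + x{\left(-6,0 \right)}\right) 35 = \left(15 - \left(3 + 0 \left(-6\right)\right)\right) 35 = \left(15 + \left(-3 + 0\right)\right) 35 = \left(15 - 3\right) 35 = 12 \cdot 35 = 420$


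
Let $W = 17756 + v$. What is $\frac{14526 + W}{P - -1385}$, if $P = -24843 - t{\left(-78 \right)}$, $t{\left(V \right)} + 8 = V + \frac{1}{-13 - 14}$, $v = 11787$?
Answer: $- \frac{1189863}{631043} \approx -1.8855$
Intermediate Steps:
$W = 29543$ ($W = 17756 + 11787 = 29543$)
$t{\left(V \right)} = - \frac{217}{27} + V$ ($t{\left(V \right)} = -8 + \left(V + \frac{1}{-13 - 14}\right) = -8 + \left(V + \frac{1}{-27}\right) = -8 + \left(V - \frac{1}{27}\right) = -8 + \left(- \frac{1}{27} + V\right) = - \frac{217}{27} + V$)
$P = - \frac{668438}{27}$ ($P = -24843 - \left(- \frac{217}{27} - 78\right) = -24843 - - \frac{2323}{27} = -24843 + \frac{2323}{27} = - \frac{668438}{27} \approx -24757.0$)
$\frac{14526 + W}{P - -1385} = \frac{14526 + 29543}{- \frac{668438}{27} - -1385} = \frac{44069}{- \frac{668438}{27} + \left(-15301 + 16686\right)} = \frac{44069}{- \frac{668438}{27} + 1385} = \frac{44069}{- \frac{631043}{27}} = 44069 \left(- \frac{27}{631043}\right) = - \frac{1189863}{631043}$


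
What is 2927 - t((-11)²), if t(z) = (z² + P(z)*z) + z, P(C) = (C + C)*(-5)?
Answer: 134575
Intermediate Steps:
P(C) = -10*C (P(C) = (2*C)*(-5) = -10*C)
t(z) = z - 9*z² (t(z) = (z² + (-10*z)*z) + z = (z² - 10*z²) + z = -9*z² + z = z - 9*z²)
2927 - t((-11)²) = 2927 - (-11)²*(1 - 9*(-11)²) = 2927 - 121*(1 - 9*121) = 2927 - 121*(1 - 1089) = 2927 - 121*(-1088) = 2927 - 1*(-131648) = 2927 + 131648 = 134575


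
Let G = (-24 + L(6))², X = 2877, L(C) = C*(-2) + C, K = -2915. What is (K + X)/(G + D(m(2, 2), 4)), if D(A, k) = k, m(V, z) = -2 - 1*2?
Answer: -19/452 ≈ -0.042035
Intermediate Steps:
m(V, z) = -4 (m(V, z) = -2 - 2 = -4)
L(C) = -C (L(C) = -2*C + C = -C)
G = 900 (G = (-24 - 1*6)² = (-24 - 6)² = (-30)² = 900)
(K + X)/(G + D(m(2, 2), 4)) = (-2915 + 2877)/(900 + 4) = -38/904 = -38*1/904 = -19/452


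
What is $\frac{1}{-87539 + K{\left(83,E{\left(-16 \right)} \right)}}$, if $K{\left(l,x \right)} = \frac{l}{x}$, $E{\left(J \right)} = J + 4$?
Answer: $- \frac{12}{1050551} \approx -1.1423 \cdot 10^{-5}$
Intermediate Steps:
$E{\left(J \right)} = 4 + J$
$\frac{1}{-87539 + K{\left(83,E{\left(-16 \right)} \right)}} = \frac{1}{-87539 + \frac{83}{4 - 16}} = \frac{1}{-87539 + \frac{83}{-12}} = \frac{1}{-87539 + 83 \left(- \frac{1}{12}\right)} = \frac{1}{-87539 - \frac{83}{12}} = \frac{1}{- \frac{1050551}{12}} = - \frac{12}{1050551}$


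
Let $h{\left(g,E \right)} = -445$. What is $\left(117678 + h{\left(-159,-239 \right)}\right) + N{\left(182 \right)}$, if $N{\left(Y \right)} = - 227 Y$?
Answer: $75919$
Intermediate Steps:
$\left(117678 + h{\left(-159,-239 \right)}\right) + N{\left(182 \right)} = \left(117678 - 445\right) - 41314 = 117233 - 41314 = 75919$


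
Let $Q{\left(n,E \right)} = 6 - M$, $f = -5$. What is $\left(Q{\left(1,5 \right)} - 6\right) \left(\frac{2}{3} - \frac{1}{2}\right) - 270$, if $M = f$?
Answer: $- \frac{1615}{6} \approx -269.17$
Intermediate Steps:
$M = -5$
$Q{\left(n,E \right)} = 11$ ($Q{\left(n,E \right)} = 6 - -5 = 6 + 5 = 11$)
$\left(Q{\left(1,5 \right)} - 6\right) \left(\frac{2}{3} - \frac{1}{2}\right) - 270 = \left(11 - 6\right) \left(\frac{2}{3} - \frac{1}{2}\right) - 270 = 5 \left(2 \cdot \frac{1}{3} - \frac{1}{2}\right) - 270 = 5 \left(\frac{2}{3} - \frac{1}{2}\right) - 270 = 5 \cdot \frac{1}{6} - 270 = \frac{5}{6} - 270 = - \frac{1615}{6}$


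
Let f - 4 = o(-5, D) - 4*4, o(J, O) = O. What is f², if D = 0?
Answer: 144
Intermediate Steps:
f = -12 (f = 4 + (0 - 4*4) = 4 + (0 - 16) = 4 - 16 = -12)
f² = (-12)² = 144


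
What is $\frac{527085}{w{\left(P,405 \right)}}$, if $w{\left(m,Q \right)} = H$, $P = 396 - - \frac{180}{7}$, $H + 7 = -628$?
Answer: $- \frac{105417}{127} \approx -830.05$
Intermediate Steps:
$H = -635$ ($H = -7 - 628 = -635$)
$P = \frac{2952}{7}$ ($P = 396 - \left(-180\right) \frac{1}{7} = 396 - - \frac{180}{7} = 396 + \frac{180}{7} = \frac{2952}{7} \approx 421.71$)
$w{\left(m,Q \right)} = -635$
$\frac{527085}{w{\left(P,405 \right)}} = \frac{527085}{-635} = 527085 \left(- \frac{1}{635}\right) = - \frac{105417}{127}$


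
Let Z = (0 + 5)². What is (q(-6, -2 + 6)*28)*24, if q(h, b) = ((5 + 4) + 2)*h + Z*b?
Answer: 22848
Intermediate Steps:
Z = 25 (Z = 5² = 25)
q(h, b) = 11*h + 25*b (q(h, b) = ((5 + 4) + 2)*h + 25*b = (9 + 2)*h + 25*b = 11*h + 25*b)
(q(-6, -2 + 6)*28)*24 = ((11*(-6) + 25*(-2 + 6))*28)*24 = ((-66 + 25*4)*28)*24 = ((-66 + 100)*28)*24 = (34*28)*24 = 952*24 = 22848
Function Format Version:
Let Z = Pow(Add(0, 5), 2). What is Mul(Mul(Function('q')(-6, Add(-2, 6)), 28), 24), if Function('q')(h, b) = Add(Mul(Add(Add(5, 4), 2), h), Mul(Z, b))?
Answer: 22848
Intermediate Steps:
Z = 25 (Z = Pow(5, 2) = 25)
Function('q')(h, b) = Add(Mul(11, h), Mul(25, b)) (Function('q')(h, b) = Add(Mul(Add(Add(5, 4), 2), h), Mul(25, b)) = Add(Mul(Add(9, 2), h), Mul(25, b)) = Add(Mul(11, h), Mul(25, b)))
Mul(Mul(Function('q')(-6, Add(-2, 6)), 28), 24) = Mul(Mul(Add(Mul(11, -6), Mul(25, Add(-2, 6))), 28), 24) = Mul(Mul(Add(-66, Mul(25, 4)), 28), 24) = Mul(Mul(Add(-66, 100), 28), 24) = Mul(Mul(34, 28), 24) = Mul(952, 24) = 22848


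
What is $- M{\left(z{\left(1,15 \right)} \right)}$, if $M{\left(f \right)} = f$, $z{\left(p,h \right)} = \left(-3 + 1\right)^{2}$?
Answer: $-4$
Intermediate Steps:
$z{\left(p,h \right)} = 4$ ($z{\left(p,h \right)} = \left(-2\right)^{2} = 4$)
$- M{\left(z{\left(1,15 \right)} \right)} = \left(-1\right) 4 = -4$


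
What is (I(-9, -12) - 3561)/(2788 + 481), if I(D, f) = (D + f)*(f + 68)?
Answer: -4737/3269 ≈ -1.4491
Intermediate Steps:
I(D, f) = (68 + f)*(D + f) (I(D, f) = (D + f)*(68 + f) = (68 + f)*(D + f))
(I(-9, -12) - 3561)/(2788 + 481) = (((-12)² + 68*(-9) + 68*(-12) - 9*(-12)) - 3561)/(2788 + 481) = ((144 - 612 - 816 + 108) - 3561)/3269 = (-1176 - 3561)*(1/3269) = -4737*1/3269 = -4737/3269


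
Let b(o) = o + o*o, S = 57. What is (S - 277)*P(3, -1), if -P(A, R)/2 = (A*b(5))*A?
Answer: 118800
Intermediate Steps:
b(o) = o + o²
P(A, R) = -60*A² (P(A, R) = -2*A*(5*(1 + 5))*A = -2*A*(5*6)*A = -2*A*30*A = -2*30*A*A = -60*A²)
(S - 277)*P(3, -1) = (57 - 277)*(-60*3²) = -(-13200)*9 = -220*(-540) = 118800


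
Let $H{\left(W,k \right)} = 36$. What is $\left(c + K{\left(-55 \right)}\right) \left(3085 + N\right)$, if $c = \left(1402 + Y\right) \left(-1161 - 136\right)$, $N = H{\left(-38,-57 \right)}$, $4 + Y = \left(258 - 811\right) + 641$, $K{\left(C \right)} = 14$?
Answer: $-6015190688$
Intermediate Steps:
$Y = 84$ ($Y = -4 + \left(\left(258 - 811\right) + 641\right) = -4 + \left(-553 + 641\right) = -4 + 88 = 84$)
$N = 36$
$c = -1927342$ ($c = \left(1402 + 84\right) \left(-1161 - 136\right) = 1486 \left(-1297\right) = -1927342$)
$\left(c + K{\left(-55 \right)}\right) \left(3085 + N\right) = \left(-1927342 + 14\right) \left(3085 + 36\right) = \left(-1927328\right) 3121 = -6015190688$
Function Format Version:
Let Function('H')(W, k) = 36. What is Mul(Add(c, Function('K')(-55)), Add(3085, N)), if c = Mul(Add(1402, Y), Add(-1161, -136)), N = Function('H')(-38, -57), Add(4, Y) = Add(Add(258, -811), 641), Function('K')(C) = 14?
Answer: -6015190688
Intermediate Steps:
Y = 84 (Y = Add(-4, Add(Add(258, -811), 641)) = Add(-4, Add(-553, 641)) = Add(-4, 88) = 84)
N = 36
c = -1927342 (c = Mul(Add(1402, 84), Add(-1161, -136)) = Mul(1486, -1297) = -1927342)
Mul(Add(c, Function('K')(-55)), Add(3085, N)) = Mul(Add(-1927342, 14), Add(3085, 36)) = Mul(-1927328, 3121) = -6015190688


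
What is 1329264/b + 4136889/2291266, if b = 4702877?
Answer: 22500977537877/10775542172282 ≈ 2.0882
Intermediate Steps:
1329264/b + 4136889/2291266 = 1329264/4702877 + 4136889/2291266 = 22500977537877/10775542172282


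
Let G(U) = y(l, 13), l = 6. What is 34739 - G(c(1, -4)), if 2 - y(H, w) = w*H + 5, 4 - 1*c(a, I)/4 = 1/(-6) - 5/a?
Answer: 34820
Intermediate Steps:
c(a, I) = 50/3 + 20/a (c(a, I) = 16 - 4*(1/(-6) - 5/a) = 16 - 4*(1*(-1/6) - 5/a) = 16 - 4*(-1/6 - 5/a) = 16 + (2/3 + 20/a) = 50/3 + 20/a)
y(H, w) = -3 - H*w (y(H, w) = 2 - (w*H + 5) = 2 - (H*w + 5) = 2 - (5 + H*w) = 2 + (-5 - H*w) = -3 - H*w)
G(U) = -81 (G(U) = -3 - 1*6*13 = -3 - 78 = -81)
34739 - G(c(1, -4)) = 34739 - 1*(-81) = 34739 + 81 = 34820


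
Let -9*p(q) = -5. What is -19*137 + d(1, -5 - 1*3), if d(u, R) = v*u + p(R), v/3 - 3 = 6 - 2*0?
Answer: -23179/9 ≈ -2575.4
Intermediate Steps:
p(q) = 5/9 (p(q) = -1/9*(-5) = 5/9)
v = 27 (v = 9 + 3*(6 - 2*0) = 9 + 3*(6 + 0) = 9 + 3*6 = 9 + 18 = 27)
d(u, R) = 5/9 + 27*u (d(u, R) = 27*u + 5/9 = 5/9 + 27*u)
-19*137 + d(1, -5 - 1*3) = -19*137 + (5/9 + 27*1) = -2603 + (5/9 + 27) = -2603 + 248/9 = -23179/9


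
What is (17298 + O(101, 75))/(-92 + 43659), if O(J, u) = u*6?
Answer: 17748/43567 ≈ 0.40737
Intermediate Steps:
O(J, u) = 6*u
(17298 + O(101, 75))/(-92 + 43659) = (17298 + 6*75)/(-92 + 43659) = (17298 + 450)/43567 = 17748*(1/43567) = 17748/43567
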